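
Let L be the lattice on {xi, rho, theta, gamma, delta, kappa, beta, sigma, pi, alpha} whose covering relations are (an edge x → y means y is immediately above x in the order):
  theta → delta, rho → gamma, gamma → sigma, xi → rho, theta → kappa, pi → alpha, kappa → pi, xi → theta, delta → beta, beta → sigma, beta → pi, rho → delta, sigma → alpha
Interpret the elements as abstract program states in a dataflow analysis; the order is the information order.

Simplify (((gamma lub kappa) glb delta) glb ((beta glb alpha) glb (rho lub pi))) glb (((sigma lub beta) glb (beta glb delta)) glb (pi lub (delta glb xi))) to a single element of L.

delta

gamma ∨ kappa = alpha
alpha ∧ delta = delta
beta ∧ alpha = beta
rho ∨ pi = pi
beta ∧ pi = beta
delta ∧ beta = delta
sigma ∨ beta = sigma
beta ∧ delta = delta
sigma ∧ delta = delta
delta ∧ xi = xi
pi ∨ xi = pi
delta ∧ pi = delta
delta ∧ delta = delta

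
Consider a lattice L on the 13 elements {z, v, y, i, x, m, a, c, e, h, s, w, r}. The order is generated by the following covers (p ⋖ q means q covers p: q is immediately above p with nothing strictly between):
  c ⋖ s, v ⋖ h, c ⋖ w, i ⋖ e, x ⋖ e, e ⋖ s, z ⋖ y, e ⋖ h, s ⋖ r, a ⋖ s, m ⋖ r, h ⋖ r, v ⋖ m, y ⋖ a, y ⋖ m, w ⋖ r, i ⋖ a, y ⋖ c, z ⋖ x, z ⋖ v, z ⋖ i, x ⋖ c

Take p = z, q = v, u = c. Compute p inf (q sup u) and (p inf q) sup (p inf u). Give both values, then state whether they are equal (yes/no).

q sup u = r, so p inf (q sup u) = z inf r = z.
p inf q = z and p inf u = z, so (p inf q) sup (p inf u) = z sup z = z.
Equal: yes.

z; z; yes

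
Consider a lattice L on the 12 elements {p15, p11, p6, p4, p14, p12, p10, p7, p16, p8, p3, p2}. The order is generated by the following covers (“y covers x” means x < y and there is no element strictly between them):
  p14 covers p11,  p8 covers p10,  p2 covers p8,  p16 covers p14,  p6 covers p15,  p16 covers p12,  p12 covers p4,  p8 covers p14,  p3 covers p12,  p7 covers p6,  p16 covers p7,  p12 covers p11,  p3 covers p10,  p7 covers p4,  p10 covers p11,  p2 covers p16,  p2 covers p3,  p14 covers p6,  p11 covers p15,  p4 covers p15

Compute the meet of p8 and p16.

p14

Common lower bounds of {p8, p16}: p11, p14, p15, p6.
The greatest among these is p14.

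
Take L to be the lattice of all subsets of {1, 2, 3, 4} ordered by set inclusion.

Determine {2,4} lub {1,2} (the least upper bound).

Under ⊆, join is union: {2,4} ∪ {1,2} = {1,2,4}.

{1,2,4}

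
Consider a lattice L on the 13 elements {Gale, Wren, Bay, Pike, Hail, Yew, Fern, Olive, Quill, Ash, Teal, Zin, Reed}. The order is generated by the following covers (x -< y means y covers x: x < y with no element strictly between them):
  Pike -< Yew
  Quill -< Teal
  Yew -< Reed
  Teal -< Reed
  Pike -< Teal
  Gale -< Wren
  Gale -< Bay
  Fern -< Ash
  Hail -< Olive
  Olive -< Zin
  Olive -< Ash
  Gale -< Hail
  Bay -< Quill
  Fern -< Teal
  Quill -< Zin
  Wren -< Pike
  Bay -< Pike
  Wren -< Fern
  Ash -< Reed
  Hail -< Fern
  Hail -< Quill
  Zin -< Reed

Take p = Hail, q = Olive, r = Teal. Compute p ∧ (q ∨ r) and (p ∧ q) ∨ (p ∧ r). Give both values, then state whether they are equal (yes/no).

q ∨ r = Reed, so p ∧ (q ∨ r) = Hail ∧ Reed = Hail.
p ∧ q = Hail and p ∧ r = Hail, so (p ∧ q) ∨ (p ∧ r) = Hail ∨ Hail = Hail.
Equal: yes.

Hail; Hail; yes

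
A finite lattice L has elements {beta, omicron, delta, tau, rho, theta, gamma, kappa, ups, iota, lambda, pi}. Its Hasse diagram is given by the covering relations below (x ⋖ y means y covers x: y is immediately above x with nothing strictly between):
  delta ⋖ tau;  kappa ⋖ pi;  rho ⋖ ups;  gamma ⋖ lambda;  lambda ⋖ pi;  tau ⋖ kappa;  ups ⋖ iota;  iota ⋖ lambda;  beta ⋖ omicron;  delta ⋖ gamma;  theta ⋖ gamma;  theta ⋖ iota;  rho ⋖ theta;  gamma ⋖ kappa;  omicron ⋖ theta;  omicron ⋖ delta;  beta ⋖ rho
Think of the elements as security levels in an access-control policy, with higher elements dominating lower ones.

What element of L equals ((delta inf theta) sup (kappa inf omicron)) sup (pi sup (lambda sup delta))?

pi

delta ∧ theta = omicron
kappa ∧ omicron = omicron
omicron ∨ omicron = omicron
lambda ∨ delta = lambda
pi ∨ lambda = pi
omicron ∨ pi = pi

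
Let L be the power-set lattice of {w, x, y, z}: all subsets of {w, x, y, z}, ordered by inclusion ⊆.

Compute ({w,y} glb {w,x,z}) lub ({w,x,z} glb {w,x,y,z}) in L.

{w,y} ∧ {w,x,z} = {w}
{w,x,z} ∧ {w,x,y,z} = {w,x,z}
{w} ∨ {w,x,z} = {w,x,z}

{w,x,z}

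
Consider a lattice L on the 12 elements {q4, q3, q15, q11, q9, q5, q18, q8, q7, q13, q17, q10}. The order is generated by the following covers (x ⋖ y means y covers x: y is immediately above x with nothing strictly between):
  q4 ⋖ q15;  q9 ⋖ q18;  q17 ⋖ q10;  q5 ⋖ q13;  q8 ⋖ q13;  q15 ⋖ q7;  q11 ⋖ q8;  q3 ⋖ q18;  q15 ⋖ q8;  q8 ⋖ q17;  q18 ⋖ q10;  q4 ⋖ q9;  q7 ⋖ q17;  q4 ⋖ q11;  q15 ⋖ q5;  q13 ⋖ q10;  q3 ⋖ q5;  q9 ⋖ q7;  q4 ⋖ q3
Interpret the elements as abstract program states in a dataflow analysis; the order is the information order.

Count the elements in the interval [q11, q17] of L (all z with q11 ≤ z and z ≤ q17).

The interval [q11, q17] = {q11, q17, q8}, which has 3 elements.

3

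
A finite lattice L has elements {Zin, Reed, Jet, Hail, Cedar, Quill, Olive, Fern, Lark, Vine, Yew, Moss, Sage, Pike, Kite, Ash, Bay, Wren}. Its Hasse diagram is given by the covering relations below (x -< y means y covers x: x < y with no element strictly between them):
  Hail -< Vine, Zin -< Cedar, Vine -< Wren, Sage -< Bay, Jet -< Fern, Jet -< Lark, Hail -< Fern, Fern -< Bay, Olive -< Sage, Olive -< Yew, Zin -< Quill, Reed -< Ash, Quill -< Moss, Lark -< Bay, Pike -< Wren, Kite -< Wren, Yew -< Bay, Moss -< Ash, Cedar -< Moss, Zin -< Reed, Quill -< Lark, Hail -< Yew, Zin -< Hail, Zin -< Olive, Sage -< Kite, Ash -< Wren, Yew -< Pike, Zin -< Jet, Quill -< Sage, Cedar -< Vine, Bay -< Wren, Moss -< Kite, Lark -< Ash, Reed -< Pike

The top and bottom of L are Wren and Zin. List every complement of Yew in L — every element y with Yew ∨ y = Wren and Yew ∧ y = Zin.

Need y with Yew ∨ y = Wren and Yew ∧ y = Zin.
Checking each element gives: Ash, Cedar, Moss.

Ash, Cedar, Moss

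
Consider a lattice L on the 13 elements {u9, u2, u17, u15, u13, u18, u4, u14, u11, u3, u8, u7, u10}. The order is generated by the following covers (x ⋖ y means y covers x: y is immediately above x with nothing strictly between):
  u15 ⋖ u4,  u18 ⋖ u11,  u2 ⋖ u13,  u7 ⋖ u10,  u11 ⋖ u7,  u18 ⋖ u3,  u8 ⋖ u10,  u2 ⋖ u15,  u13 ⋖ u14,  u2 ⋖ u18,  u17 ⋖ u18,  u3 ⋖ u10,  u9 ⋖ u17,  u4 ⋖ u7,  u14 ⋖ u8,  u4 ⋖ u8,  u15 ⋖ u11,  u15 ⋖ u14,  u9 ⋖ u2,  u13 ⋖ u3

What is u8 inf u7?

Common lower bounds of {u8, u7}: u15, u2, u4, u9.
The greatest among these is u4.

u4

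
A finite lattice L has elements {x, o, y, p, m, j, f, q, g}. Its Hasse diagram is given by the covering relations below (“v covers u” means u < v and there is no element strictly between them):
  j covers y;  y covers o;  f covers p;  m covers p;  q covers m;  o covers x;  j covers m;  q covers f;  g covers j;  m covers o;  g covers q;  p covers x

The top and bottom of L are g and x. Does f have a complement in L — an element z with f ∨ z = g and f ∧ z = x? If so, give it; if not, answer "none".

Need z with f ∨ z = g and f ∧ z = x.
Checking each element gives: y.

y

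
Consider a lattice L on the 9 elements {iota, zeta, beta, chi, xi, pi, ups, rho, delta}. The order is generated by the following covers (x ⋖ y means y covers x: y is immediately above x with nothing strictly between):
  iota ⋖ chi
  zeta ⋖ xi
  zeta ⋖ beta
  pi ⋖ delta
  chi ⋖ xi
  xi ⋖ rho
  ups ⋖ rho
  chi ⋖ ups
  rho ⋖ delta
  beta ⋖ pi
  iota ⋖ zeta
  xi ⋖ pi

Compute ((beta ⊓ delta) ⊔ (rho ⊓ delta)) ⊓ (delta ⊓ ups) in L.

ups

beta ∧ delta = beta
rho ∧ delta = rho
beta ∨ rho = delta
delta ∧ ups = ups
delta ∧ ups = ups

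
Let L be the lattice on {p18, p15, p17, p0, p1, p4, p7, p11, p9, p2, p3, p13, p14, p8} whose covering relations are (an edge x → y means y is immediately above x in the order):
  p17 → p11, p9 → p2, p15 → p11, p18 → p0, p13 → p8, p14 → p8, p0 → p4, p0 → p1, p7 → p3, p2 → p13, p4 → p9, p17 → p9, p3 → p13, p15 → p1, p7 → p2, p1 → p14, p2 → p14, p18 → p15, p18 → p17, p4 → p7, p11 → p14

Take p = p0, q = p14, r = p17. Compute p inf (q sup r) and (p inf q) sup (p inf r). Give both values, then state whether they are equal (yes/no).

p0; p0; yes

q sup r = p14, so p inf (q sup r) = p0 inf p14 = p0.
p inf q = p0 and p inf r = p18, so (p inf q) sup (p inf r) = p0 sup p18 = p0.
Equal: yes.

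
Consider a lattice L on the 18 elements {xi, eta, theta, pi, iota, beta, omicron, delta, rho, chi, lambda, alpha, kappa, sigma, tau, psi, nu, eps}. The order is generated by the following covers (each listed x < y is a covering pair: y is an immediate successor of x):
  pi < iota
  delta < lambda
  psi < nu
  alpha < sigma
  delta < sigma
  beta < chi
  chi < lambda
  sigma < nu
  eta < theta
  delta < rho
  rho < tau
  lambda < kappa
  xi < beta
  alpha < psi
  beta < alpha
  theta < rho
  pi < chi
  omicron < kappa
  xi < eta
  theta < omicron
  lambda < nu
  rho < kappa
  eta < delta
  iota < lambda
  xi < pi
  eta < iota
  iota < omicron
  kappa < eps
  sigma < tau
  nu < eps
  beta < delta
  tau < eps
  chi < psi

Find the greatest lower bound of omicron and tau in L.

theta

Common lower bounds of {omicron, tau}: eta, theta, xi.
The greatest among these is theta.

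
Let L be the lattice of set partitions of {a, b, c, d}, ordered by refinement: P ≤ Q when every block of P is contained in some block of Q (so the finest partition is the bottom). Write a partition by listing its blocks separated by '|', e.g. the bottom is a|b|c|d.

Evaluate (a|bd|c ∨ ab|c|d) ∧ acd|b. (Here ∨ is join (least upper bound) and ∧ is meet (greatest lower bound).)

ad|b|c

a|bd|c ∨ ab|c|d = abd|c
abd|c ∧ acd|b = ad|b|c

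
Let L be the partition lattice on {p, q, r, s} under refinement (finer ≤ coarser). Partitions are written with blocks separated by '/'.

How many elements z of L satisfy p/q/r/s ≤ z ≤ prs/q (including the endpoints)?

The interval [p/q/r/s, prs/q] = {p/q/r/s, p/q/rs, pr/q/s, prs/q, ps/q/r}, which has 5 elements.

5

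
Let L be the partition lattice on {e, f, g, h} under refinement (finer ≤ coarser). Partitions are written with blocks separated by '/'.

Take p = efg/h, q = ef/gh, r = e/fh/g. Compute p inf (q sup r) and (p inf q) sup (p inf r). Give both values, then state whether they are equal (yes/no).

q sup r = efgh, so p inf (q sup r) = efg/h inf efgh = efg/h.
p inf q = ef/g/h and p inf r = e/f/g/h, so (p inf q) sup (p inf r) = ef/g/h sup e/f/g/h = ef/g/h.
Equal: no.

efg/h; ef/g/h; no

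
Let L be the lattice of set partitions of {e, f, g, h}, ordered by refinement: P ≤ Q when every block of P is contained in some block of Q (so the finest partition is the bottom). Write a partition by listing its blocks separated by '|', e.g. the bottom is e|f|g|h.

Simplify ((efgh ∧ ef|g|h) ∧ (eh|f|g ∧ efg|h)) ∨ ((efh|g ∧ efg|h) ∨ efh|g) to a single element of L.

efgh ∧ ef|g|h = ef|g|h
eh|f|g ∧ efg|h = e|f|g|h
ef|g|h ∧ e|f|g|h = e|f|g|h
efh|g ∧ efg|h = ef|g|h
ef|g|h ∨ efh|g = efh|g
e|f|g|h ∨ efh|g = efh|g

efh|g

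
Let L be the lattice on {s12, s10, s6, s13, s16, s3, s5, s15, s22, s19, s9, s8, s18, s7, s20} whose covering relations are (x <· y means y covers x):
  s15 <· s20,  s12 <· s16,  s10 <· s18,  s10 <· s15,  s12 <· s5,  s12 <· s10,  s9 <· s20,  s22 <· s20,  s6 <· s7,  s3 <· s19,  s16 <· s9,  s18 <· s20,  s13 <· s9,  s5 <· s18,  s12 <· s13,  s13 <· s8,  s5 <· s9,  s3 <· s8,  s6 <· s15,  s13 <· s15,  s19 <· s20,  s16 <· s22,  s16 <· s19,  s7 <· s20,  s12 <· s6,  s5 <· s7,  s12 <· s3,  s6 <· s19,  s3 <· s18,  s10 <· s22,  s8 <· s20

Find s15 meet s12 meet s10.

Common lower bounds of {s15, s12, s10}: s12.
The greatest among these is s12.

s12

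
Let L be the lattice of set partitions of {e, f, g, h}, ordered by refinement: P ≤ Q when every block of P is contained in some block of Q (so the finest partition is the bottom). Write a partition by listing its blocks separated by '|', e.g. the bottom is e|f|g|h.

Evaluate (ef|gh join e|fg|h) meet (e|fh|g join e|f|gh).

e|fgh

ef|gh ∨ e|fg|h = efgh
e|fh|g ∨ e|f|gh = e|fgh
efgh ∧ e|fgh = e|fgh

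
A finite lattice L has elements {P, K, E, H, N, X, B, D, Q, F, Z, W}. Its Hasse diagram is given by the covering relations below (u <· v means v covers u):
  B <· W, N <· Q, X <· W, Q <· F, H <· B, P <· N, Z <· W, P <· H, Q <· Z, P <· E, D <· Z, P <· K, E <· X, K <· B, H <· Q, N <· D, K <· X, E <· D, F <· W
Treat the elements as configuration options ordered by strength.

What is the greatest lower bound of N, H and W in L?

P

Common lower bounds of {N, H, W}: P.
The greatest among these is P.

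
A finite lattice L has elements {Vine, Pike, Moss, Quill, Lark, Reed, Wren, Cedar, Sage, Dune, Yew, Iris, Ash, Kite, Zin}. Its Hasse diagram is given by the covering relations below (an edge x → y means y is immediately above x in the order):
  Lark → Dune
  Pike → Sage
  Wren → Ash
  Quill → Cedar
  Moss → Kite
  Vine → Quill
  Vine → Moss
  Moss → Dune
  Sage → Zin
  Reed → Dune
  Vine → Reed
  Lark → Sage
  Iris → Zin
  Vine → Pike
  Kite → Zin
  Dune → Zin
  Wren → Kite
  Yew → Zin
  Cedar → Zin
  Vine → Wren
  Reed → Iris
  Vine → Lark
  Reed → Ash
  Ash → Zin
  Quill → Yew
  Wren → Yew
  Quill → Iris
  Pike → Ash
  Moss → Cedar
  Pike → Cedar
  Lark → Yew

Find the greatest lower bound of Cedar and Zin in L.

Common lower bounds of {Cedar, Zin}: Cedar, Moss, Pike, Quill, Vine.
The greatest among these is Cedar.

Cedar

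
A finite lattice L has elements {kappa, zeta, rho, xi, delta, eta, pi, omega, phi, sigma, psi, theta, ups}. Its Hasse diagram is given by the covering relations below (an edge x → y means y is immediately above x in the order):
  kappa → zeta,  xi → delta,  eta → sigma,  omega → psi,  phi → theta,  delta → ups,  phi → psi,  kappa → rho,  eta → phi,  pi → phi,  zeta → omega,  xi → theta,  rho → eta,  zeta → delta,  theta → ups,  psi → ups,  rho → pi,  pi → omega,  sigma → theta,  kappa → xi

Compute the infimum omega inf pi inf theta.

Common lower bounds of {omega, pi, theta}: kappa, pi, rho.
The greatest among these is pi.

pi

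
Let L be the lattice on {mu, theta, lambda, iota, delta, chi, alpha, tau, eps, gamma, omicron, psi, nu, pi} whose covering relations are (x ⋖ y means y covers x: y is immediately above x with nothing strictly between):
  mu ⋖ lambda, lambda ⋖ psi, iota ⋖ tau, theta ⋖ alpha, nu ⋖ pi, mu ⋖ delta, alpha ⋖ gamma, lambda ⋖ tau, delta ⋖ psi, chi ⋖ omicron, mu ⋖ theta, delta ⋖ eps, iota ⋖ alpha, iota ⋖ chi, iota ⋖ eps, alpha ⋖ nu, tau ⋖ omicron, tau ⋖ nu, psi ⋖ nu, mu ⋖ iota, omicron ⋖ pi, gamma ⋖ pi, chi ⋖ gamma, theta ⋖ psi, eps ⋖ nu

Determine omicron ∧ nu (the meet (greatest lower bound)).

Common lower bounds of {omicron, nu}: iota, lambda, mu, tau.
The greatest among these is tau.

tau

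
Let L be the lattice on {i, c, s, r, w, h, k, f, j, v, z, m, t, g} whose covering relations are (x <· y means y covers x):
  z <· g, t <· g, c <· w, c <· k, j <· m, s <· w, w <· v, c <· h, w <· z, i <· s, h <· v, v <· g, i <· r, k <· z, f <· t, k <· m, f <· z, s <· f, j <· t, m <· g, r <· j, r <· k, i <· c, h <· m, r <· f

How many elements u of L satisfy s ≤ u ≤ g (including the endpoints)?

The interval [s, g] = {f, g, s, t, v, w, z}, which has 7 elements.

7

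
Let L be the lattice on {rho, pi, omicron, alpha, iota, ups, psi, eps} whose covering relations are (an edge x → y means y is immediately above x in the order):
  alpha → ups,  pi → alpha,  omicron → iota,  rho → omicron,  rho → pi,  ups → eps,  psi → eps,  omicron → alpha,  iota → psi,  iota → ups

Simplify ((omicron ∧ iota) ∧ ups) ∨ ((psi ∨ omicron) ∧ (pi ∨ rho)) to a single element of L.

omicron ∧ iota = omicron
omicron ∧ ups = omicron
psi ∨ omicron = psi
pi ∨ rho = pi
psi ∧ pi = rho
omicron ∨ rho = omicron

omicron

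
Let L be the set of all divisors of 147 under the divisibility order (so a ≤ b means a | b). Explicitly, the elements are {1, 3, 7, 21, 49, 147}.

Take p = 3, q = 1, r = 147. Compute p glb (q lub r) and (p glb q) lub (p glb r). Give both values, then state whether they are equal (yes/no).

3; 3; yes

q lub r = 147, so p glb (q lub r) = 3 glb 147 = 3.
p glb q = 1 and p glb r = 3, so (p glb q) lub (p glb r) = 1 lub 3 = 3.
Equal: yes.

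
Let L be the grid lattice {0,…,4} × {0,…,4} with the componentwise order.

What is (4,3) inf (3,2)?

(3,2)

Common lower bounds of {(4,3), (3,2)}: (0,0), (0,1), (0,2), (1,0), (1,1), (1,2), (2,0), (2,1), (2,2), (3,0), (3,1), (3,2).
The greatest among these is (3,2).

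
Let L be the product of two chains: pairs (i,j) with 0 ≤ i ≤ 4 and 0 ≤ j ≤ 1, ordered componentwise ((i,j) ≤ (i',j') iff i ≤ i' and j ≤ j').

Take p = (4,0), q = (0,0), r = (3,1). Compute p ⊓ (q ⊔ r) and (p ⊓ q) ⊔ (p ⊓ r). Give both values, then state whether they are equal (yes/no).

q ⊔ r = (3,1), so p ⊓ (q ⊔ r) = (4,0) ⊓ (3,1) = (3,0).
p ⊓ q = (0,0) and p ⊓ r = (3,0), so (p ⊓ q) ⊔ (p ⊓ r) = (0,0) ⊔ (3,0) = (3,0).
Equal: yes.

(3,0); (3,0); yes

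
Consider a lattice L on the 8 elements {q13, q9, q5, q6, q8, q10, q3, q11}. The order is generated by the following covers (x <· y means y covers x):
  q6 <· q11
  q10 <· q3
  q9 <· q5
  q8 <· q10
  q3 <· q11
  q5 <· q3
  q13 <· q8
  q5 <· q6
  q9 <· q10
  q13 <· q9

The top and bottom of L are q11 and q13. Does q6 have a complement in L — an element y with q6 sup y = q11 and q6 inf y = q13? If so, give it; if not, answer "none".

q8

Need y with q6 ∨ y = q11 and q6 ∧ y = q13.
Checking each element gives: q8.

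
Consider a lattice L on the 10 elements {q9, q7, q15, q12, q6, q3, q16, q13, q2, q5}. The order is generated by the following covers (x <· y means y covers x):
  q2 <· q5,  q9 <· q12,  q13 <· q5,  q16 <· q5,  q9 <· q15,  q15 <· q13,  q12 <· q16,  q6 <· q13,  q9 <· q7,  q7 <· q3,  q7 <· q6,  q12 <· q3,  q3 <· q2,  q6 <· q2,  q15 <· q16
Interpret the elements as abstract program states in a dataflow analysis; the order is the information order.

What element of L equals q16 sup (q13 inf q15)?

q16

q13 ∧ q15 = q15
q16 ∨ q15 = q16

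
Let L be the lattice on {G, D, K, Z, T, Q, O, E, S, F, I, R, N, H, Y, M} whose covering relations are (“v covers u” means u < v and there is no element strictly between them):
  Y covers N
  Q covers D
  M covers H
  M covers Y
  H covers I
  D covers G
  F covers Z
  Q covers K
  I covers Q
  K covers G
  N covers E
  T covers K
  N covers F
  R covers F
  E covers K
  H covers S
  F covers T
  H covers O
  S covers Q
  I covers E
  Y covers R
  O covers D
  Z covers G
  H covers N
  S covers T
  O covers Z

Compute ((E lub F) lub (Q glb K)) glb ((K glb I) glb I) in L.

K

E ∨ F = N
Q ∧ K = K
N ∨ K = N
K ∧ I = K
K ∧ I = K
N ∧ K = K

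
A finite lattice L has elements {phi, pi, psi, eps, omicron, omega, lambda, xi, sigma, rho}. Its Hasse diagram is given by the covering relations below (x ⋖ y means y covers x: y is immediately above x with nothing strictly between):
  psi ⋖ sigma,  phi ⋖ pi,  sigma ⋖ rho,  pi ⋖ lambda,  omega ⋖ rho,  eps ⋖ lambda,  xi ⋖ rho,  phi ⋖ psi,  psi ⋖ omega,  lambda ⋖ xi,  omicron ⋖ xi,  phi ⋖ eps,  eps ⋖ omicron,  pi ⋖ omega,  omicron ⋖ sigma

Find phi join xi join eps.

xi

Common upper bounds of {phi, xi, eps}: rho, xi.
The least among these is xi.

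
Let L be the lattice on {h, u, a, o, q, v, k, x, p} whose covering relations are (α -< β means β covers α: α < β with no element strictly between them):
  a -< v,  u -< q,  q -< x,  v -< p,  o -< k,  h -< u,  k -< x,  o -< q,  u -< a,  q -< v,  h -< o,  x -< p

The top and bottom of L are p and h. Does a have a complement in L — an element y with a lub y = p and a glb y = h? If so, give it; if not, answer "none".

Need y with a ∨ y = p and a ∧ y = h.
Checking each element gives: k.

k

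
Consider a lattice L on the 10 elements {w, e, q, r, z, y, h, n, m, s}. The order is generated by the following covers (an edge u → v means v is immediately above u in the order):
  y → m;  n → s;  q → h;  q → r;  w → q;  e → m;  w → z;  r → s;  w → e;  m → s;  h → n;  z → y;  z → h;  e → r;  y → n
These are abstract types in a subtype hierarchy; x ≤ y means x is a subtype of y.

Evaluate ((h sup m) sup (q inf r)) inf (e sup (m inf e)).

e

h ∨ m = s
q ∧ r = q
s ∨ q = s
m ∧ e = e
e ∨ e = e
s ∧ e = e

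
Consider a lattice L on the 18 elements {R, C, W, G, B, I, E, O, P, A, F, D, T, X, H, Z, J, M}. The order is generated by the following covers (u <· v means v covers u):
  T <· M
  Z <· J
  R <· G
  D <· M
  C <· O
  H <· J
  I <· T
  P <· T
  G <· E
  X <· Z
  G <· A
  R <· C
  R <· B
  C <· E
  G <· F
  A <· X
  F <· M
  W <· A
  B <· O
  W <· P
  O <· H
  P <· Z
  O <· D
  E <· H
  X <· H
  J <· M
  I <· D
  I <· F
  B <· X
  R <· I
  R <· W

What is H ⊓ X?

X

Common lower bounds of {H, X}: A, B, G, R, W, X.
The greatest among these is X.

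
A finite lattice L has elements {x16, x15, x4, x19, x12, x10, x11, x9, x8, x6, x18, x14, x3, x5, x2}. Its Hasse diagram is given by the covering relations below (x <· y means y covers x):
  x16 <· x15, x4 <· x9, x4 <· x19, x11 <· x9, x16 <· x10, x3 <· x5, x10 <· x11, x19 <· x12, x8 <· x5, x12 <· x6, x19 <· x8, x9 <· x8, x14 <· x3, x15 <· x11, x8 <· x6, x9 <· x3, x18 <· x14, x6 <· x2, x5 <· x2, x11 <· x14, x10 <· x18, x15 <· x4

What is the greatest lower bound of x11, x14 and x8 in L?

Common lower bounds of {x11, x14, x8}: x10, x11, x15, x16.
The greatest among these is x11.

x11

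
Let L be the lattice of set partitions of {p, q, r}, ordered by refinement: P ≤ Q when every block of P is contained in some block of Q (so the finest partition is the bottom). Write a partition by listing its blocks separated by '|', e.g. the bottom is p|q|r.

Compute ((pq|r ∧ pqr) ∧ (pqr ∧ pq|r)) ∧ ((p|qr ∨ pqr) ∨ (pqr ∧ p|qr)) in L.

pq|r ∧ pqr = pq|r
pqr ∧ pq|r = pq|r
pq|r ∧ pq|r = pq|r
p|qr ∨ pqr = pqr
pqr ∧ p|qr = p|qr
pqr ∨ p|qr = pqr
pq|r ∧ pqr = pq|r

pq|r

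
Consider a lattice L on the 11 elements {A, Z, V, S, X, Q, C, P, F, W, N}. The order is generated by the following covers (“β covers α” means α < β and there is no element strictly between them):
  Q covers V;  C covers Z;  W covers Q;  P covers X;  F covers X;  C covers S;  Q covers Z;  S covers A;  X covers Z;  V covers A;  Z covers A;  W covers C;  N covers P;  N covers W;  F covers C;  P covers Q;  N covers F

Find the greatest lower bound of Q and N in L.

Common lower bounds of {Q, N}: A, Q, V, Z.
The greatest among these is Q.

Q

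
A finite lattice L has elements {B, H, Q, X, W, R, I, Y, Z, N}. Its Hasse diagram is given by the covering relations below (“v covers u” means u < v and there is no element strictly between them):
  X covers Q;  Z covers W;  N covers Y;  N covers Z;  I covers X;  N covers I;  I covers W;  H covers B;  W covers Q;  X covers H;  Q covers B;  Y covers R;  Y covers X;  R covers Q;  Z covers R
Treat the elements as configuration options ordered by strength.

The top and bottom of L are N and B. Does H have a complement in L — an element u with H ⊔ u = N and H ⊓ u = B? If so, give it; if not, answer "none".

Z

Need u with H ∨ u = N and H ∧ u = B.
Checking each element gives: Z.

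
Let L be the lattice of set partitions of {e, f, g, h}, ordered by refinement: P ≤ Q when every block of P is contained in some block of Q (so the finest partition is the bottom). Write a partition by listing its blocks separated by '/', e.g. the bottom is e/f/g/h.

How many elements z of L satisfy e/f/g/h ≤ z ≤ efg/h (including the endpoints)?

5

The interval [e/f/g/h, efg/h] = {e/f/g/h, e/fg/h, ef/g/h, efg/h, eg/f/h}, which has 5 elements.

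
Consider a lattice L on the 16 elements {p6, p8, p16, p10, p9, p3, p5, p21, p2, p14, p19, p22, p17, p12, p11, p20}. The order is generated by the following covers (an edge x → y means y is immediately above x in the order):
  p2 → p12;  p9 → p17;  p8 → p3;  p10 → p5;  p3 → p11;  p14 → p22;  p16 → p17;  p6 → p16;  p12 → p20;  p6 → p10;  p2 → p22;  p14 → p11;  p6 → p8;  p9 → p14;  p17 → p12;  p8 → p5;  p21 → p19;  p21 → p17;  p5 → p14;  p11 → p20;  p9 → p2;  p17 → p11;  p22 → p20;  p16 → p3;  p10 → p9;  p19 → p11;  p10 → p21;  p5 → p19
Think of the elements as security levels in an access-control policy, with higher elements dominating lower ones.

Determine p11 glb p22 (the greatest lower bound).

p14

Common lower bounds of {p11, p22}: p10, p14, p5, p6, p8, p9.
The greatest among these is p14.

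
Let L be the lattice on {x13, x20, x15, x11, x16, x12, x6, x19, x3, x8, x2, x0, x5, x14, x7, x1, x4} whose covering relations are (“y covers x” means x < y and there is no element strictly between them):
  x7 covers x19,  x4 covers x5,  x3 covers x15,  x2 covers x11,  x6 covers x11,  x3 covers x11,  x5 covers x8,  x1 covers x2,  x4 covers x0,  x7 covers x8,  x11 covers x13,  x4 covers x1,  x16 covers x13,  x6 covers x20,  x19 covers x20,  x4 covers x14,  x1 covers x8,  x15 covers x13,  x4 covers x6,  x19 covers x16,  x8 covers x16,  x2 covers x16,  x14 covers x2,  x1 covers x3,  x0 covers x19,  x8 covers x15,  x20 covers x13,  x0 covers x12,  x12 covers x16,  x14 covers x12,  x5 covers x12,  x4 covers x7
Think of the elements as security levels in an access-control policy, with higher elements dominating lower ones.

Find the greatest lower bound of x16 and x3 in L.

Common lower bounds of {x16, x3}: x13.
The greatest among these is x13.

x13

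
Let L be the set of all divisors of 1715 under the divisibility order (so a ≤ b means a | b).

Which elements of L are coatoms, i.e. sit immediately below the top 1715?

The coatoms are exactly the elements covered by 1715: 245, 343.

245, 343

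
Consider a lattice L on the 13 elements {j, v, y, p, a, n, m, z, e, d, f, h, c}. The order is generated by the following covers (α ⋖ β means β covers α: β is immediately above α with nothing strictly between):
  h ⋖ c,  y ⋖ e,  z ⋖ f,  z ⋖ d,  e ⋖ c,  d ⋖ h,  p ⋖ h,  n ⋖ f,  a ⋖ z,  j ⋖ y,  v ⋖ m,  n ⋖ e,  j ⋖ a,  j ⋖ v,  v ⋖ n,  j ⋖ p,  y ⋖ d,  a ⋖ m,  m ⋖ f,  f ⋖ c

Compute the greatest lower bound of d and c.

Common lower bounds of {d, c}: a, d, j, y, z.
The greatest among these is d.

d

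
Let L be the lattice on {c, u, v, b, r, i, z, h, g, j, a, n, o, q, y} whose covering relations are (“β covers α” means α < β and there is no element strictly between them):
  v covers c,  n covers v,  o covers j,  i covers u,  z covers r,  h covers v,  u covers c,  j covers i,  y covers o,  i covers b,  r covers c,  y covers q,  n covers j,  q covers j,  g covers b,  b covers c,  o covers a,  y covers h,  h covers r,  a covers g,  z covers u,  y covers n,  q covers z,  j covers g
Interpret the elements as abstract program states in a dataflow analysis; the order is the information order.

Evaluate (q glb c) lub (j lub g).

q ∧ c = c
j ∨ g = j
c ∨ j = j

j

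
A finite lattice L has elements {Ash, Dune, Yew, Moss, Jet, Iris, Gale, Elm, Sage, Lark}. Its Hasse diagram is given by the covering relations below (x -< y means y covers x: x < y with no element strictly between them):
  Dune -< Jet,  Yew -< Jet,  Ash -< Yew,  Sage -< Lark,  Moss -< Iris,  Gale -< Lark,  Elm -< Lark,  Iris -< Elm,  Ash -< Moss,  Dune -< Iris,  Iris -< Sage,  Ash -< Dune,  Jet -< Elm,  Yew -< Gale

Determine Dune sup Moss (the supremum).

Iris

Common upper bounds of {Dune, Moss}: Elm, Iris, Lark, Sage.
The least among these is Iris.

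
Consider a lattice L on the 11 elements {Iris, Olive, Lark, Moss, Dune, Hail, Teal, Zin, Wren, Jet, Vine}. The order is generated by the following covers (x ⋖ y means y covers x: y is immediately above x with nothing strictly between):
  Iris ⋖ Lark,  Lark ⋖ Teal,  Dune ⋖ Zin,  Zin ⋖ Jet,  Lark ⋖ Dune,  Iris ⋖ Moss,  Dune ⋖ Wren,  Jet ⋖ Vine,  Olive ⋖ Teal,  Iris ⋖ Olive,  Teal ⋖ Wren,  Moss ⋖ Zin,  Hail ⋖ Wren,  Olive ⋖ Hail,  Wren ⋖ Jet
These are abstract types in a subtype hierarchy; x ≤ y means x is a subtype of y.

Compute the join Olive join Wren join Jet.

Common upper bounds of {Olive, Wren, Jet}: Jet, Vine.
The least among these is Jet.

Jet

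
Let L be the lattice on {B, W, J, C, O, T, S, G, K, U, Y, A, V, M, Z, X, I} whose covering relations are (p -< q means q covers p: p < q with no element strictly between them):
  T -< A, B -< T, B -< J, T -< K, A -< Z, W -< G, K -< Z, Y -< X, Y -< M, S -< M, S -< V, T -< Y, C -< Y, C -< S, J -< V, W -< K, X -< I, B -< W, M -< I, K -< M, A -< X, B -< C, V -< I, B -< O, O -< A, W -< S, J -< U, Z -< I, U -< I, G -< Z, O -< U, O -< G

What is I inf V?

V

Common lower bounds of {I, V}: B, C, J, S, V, W.
The greatest among these is V.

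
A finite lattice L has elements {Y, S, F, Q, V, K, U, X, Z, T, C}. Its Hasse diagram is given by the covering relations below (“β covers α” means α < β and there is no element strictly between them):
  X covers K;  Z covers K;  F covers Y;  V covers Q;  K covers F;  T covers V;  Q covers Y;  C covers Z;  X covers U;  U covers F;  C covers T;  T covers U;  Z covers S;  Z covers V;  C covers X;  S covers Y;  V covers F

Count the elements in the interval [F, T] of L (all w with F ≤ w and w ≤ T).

4

The interval [F, T] = {F, T, U, V}, which has 4 elements.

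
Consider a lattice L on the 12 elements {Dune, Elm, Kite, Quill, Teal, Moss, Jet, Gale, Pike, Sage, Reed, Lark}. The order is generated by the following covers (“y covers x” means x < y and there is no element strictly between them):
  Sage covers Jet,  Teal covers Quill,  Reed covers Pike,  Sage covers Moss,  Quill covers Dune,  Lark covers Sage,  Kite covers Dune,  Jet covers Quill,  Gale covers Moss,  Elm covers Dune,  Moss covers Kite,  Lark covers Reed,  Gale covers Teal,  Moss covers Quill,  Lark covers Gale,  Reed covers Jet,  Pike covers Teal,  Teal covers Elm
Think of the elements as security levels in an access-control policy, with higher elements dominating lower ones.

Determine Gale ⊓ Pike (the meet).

Teal

Common lower bounds of {Gale, Pike}: Dune, Elm, Quill, Teal.
The greatest among these is Teal.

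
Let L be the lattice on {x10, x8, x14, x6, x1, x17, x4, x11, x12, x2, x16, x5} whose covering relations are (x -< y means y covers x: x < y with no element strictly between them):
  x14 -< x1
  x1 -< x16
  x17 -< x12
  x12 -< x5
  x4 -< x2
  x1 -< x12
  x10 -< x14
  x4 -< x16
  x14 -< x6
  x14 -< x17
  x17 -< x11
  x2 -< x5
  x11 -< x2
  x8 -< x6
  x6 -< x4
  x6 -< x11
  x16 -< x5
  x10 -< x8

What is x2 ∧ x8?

x8

Common lower bounds of {x2, x8}: x10, x8.
The greatest among these is x8.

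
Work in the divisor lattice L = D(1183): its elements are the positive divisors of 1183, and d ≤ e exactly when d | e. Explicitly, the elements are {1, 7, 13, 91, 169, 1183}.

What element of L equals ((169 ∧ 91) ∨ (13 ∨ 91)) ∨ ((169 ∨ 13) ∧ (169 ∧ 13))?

91

169 ∧ 91 = 13
13 ∨ 91 = 91
13 ∨ 91 = 91
169 ∨ 13 = 169
169 ∧ 13 = 13
169 ∧ 13 = 13
91 ∨ 13 = 91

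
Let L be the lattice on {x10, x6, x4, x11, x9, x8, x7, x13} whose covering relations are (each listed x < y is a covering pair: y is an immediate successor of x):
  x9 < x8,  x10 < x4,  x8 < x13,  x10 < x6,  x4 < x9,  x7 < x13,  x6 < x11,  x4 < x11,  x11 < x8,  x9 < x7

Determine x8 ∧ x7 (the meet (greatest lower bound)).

x9

Common lower bounds of {x8, x7}: x10, x4, x9.
The greatest among these is x9.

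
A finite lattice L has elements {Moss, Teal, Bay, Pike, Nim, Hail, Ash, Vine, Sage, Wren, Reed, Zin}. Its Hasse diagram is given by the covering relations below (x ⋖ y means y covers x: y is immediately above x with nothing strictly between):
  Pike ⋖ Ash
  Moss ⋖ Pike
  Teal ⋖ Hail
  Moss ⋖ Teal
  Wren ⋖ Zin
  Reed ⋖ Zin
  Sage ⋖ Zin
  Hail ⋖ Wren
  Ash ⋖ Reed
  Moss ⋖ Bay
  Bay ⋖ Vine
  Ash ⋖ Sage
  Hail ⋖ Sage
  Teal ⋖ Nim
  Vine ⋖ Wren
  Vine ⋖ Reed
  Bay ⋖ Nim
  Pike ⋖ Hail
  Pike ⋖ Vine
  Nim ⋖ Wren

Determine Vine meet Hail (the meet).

Pike

Common lower bounds of {Vine, Hail}: Moss, Pike.
The greatest among these is Pike.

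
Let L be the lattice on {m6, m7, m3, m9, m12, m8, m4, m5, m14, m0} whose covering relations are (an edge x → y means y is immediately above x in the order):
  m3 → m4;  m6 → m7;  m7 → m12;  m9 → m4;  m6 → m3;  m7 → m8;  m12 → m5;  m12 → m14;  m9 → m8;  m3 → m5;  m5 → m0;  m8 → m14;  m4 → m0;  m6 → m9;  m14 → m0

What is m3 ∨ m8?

Common upper bounds of {m3, m8}: m0.
The least among these is m0.

m0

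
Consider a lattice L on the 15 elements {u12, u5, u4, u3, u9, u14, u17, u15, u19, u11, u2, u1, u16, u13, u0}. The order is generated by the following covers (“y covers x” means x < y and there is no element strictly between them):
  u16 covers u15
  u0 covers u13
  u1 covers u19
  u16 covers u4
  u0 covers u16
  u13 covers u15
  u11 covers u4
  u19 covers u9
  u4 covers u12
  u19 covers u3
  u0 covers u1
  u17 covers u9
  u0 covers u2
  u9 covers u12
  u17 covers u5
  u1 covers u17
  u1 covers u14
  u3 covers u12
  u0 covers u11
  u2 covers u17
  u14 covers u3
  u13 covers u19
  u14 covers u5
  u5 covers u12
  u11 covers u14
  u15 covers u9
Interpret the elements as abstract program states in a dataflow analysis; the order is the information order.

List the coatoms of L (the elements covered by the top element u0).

The coatoms are exactly the elements covered by u0: u1, u11, u13, u16, u2.

u1, u11, u13, u16, u2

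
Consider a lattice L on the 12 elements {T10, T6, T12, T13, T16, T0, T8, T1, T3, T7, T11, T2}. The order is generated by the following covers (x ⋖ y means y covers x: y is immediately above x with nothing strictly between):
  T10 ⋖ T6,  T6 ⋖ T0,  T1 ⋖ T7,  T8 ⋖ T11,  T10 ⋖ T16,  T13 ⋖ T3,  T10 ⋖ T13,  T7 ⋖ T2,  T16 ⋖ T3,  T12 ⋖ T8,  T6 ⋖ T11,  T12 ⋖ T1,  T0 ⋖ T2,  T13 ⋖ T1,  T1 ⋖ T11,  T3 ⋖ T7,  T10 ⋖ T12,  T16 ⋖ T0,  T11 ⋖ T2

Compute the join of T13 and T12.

Common upper bounds of {T13, T12}: T1, T11, T2, T7.
The least among these is T1.

T1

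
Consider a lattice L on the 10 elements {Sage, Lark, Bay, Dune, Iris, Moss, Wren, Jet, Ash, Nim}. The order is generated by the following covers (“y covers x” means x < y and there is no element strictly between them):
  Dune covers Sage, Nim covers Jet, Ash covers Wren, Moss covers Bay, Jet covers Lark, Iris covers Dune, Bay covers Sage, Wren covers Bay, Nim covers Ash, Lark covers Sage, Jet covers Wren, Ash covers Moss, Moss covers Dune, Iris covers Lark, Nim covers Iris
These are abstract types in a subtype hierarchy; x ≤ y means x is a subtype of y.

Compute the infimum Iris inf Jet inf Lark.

Lark

Common lower bounds of {Iris, Jet, Lark}: Lark, Sage.
The greatest among these is Lark.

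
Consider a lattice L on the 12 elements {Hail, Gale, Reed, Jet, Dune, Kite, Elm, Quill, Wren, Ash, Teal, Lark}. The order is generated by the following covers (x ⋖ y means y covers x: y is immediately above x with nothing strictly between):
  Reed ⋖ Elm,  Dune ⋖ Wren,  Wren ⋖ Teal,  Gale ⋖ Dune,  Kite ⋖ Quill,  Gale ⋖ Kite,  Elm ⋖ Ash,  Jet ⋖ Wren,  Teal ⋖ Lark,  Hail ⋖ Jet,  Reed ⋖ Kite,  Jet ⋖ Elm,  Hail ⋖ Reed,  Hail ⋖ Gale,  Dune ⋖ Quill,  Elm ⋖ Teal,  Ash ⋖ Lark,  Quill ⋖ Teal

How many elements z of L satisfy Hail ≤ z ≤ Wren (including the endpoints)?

The interval [Hail, Wren] = {Dune, Gale, Hail, Jet, Wren}, which has 5 elements.

5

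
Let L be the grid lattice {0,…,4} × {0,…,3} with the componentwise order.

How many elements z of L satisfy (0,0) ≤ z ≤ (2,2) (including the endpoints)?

The interval [(0,0), (2,2)] = {(0,0), (0,1), (0,2), (1,0), (1,1), (1,2), (2,0), (2,1), (2,2)}, which has 9 elements.

9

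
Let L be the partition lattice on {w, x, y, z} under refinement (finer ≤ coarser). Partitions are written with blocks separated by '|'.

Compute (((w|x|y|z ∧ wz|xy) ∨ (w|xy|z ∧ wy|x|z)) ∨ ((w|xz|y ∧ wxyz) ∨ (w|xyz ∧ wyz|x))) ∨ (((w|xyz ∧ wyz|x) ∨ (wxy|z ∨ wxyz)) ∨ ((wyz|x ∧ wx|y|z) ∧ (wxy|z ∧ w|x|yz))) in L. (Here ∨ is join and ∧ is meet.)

wxyz

w|x|y|z ∧ wz|xy = w|x|y|z
w|xy|z ∧ wy|x|z = w|x|y|z
w|x|y|z ∨ w|x|y|z = w|x|y|z
w|xz|y ∧ wxyz = w|xz|y
w|xyz ∧ wyz|x = w|x|yz
w|xz|y ∨ w|x|yz = w|xyz
w|x|y|z ∨ w|xyz = w|xyz
w|xyz ∧ wyz|x = w|x|yz
wxy|z ∨ wxyz = wxyz
w|x|yz ∨ wxyz = wxyz
wyz|x ∧ wx|y|z = w|x|y|z
wxy|z ∧ w|x|yz = w|x|y|z
w|x|y|z ∧ w|x|y|z = w|x|y|z
wxyz ∨ w|x|y|z = wxyz
w|xyz ∨ wxyz = wxyz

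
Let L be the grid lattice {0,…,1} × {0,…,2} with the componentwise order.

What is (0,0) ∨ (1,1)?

(1,1)

Common upper bounds of {(0,0), (1,1)}: (1,1), (1,2).
The least among these is (1,1).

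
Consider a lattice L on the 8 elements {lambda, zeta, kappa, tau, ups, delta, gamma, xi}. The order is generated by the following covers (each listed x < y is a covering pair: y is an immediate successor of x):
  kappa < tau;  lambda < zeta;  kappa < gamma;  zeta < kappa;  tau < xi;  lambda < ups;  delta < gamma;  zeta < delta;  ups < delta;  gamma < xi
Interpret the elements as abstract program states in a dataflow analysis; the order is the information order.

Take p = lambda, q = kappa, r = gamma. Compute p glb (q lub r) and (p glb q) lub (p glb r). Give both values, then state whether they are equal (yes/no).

q lub r = gamma, so p glb (q lub r) = lambda glb gamma = lambda.
p glb q = lambda and p glb r = lambda, so (p glb q) lub (p glb r) = lambda lub lambda = lambda.
Equal: yes.

lambda; lambda; yes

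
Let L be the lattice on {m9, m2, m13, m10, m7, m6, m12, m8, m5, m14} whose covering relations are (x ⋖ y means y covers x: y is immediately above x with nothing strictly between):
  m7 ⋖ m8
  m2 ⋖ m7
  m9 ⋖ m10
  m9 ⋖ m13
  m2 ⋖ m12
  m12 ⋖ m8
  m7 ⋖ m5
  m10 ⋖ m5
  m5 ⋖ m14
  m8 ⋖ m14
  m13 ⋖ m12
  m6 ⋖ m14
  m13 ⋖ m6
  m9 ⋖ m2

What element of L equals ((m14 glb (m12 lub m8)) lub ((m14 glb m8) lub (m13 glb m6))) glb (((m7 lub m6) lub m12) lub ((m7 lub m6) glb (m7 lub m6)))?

m12 ∨ m8 = m8
m14 ∧ m8 = m8
m14 ∧ m8 = m8
m13 ∧ m6 = m13
m8 ∨ m13 = m8
m8 ∨ m8 = m8
m7 ∨ m6 = m14
m14 ∨ m12 = m14
m7 ∨ m6 = m14
m7 ∨ m6 = m14
m14 ∧ m14 = m14
m14 ∨ m14 = m14
m8 ∧ m14 = m8

m8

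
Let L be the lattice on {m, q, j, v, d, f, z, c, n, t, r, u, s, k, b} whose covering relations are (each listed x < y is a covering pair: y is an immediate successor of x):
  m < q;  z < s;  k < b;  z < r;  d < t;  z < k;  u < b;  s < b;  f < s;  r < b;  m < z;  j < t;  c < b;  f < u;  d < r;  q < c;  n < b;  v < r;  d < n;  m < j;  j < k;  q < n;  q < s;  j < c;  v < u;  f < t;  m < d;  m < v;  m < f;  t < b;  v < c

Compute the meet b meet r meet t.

Common lower bounds of {b, r, t}: d, m.
The greatest among these is d.

d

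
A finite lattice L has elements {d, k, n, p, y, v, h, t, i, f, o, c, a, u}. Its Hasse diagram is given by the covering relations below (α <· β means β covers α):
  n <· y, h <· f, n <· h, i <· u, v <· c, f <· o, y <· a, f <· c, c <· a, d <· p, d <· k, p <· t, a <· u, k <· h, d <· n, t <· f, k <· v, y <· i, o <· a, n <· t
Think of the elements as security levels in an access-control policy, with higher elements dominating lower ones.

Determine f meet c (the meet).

Common lower bounds of {f, c}: d, f, h, k, n, p, t.
The greatest among these is f.

f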